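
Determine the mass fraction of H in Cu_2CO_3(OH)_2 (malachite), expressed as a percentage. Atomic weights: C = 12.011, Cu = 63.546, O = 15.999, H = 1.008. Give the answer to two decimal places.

M(Cu_2CO_3(OH)_2) = 221.114 g/mol.
H contributes 2 × 1.008 = 2.016 g per mole.
2.016/221.114 = 0.0091 → 0.91%.

0.91 mass %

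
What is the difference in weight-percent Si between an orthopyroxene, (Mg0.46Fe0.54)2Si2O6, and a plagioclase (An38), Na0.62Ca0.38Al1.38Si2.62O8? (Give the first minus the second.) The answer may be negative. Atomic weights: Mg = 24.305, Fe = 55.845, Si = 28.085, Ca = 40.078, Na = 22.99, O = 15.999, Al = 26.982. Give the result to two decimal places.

M((Mg0.46Fe0.54)2Si2O6) = 234.837 g/mol, so wt% Si = 56.170/234.837 × 100 = 23.92%.
M(Na0.62Ca0.38Al1.38Si2.62O8) = 268.293 g/mol, so wt% Si = 73.583/268.293 × 100 = 27.43%.
23.92 − 27.43 = -3.51 pp.

-3.51 percentage points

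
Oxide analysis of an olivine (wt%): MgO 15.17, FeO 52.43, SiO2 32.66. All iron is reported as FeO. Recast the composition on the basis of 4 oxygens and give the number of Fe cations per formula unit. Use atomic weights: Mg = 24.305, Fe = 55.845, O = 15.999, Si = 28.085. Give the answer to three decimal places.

MgO (M=40.304): mol = 0.37639; Mg = 0.37639, O = 0.37639.
FeO (M=71.844): mol = 0.72978; Fe = 0.72978, O = 0.72978.
SiO2 (M=60.083): mol = 0.54358; Si = 0.54358, O = 1.08716.
ΣO = 2.19333; factor = 4/ΣO = 1.82371.
Fe apfu = 0.72978 × 1.82371 = 1.331.

1.331 Fe apfu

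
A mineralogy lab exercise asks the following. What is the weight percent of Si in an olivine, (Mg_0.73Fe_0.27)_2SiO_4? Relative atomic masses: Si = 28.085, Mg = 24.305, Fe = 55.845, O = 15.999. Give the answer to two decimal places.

17.81 weight percent

M((Mg_0.73Fe_0.27)_2SiO_4) = 157.723 g/mol.
Si contributes 1 × 28.085 = 28.085 g per mole.
28.085/157.723 = 0.1781 → 17.81%.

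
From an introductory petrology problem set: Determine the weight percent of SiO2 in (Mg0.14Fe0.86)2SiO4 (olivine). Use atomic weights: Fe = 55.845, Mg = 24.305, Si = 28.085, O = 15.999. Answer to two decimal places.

Molar mass of (Mg0.14Fe0.86)2SiO4 = 0.28·24.305 + 1.72·55.845 + 1·28.085 + 4·15.999 = 194.940 g/mol.
Each formula unit contains 1 Si, equivalent to 1/1 = 1.0000 mol SiO2.
M(SiO2) = 1×28.085 + 2×15.999 = 60.083 g/mol.
Mass of SiO2 per formula unit = 1.0000 × 60.083 = 60.083 g.
SiO2 wt% = 60.083 / 194.940 × 100 = 30.82%.

30.82 wt%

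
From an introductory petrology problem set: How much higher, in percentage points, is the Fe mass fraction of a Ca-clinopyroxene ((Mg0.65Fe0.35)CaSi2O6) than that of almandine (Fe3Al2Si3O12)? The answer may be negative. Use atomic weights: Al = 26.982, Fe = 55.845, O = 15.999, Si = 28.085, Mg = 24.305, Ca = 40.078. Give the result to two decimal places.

-25.07 percentage points

First mineral: 19.546 g Fe in 227.586 g formula = 8.59 wt% Fe.
Second mineral: 167.535 g Fe in 497.742 g formula = 33.66 wt% Fe.
8.59% − 33.66% gives a difference of -25.07 percentage points.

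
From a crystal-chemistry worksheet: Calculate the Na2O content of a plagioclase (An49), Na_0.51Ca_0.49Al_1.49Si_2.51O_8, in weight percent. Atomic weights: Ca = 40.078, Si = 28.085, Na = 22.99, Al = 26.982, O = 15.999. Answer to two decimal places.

M(Na_0.51Ca_0.49Al_1.49Si_2.51O_8) = 270.052 g/mol; M(Na2O) = 61.979 g/mol.
Moles Na2O per formula unit = 0.51 Na ÷ 2 = 0.2550.
Na2O fraction = (0.2550 × 61.979) / 270.052 = 15.805/270.052 = 0.0585.

5.85 wt%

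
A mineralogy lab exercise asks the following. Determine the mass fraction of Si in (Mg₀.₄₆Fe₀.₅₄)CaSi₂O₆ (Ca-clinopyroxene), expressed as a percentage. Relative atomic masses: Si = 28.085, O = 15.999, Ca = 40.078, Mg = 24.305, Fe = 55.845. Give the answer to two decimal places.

24.05 mass %

Formula mass = 0.46*24.305 + 0.54*55.845 + 1*40.078 + 2*28.085 + 6*15.999 = 233.579 g/mol, of which 56.170 g is Si.
So Si makes up 56.170/233.579 = 0.2405 of the mass, i.e. 24.05%.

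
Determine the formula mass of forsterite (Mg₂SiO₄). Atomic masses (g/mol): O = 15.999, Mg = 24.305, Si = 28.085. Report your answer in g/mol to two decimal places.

140.69 g/mol

The formula mass is the sum 2·24.305 + 1·28.085 + 4·15.999.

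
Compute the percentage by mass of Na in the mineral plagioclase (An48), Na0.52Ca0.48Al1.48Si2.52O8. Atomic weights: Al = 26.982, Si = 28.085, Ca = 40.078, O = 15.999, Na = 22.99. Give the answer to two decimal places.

M(Na0.52Ca0.48Al1.48Si2.52O8) = 269.892 g/mol.
Na contributes 0.52 × 22.99 = 11.955 g per mole.
11.955/269.892 = 0.0443 → 4.43%.

4.43 weight percent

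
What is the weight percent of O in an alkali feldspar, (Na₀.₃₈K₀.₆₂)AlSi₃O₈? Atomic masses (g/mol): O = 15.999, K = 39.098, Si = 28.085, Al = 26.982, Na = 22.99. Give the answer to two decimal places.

Formula mass = 0.38*22.99 + 0.62*39.098 + 1*26.982 + 3*28.085 + 8*15.999 = 272.206 g/mol, of which 127.992 g is O.
So O makes up 127.992/272.206 = 0.4702 of the mass, i.e. 47.02%.

47.02 weight percent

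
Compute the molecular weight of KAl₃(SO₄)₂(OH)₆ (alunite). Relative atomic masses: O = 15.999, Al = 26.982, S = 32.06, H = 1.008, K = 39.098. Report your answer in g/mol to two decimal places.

K: 1 × 39.098 = 39.0980
Al: 3 × 26.982 = 80.9460
S: 2 × 32.06 = 64.1200
O: 14 × 15.999 = 223.9860
H: 6 × 1.008 = 6.0480
Summing the contributions gives the formula mass.

414.20 g/mol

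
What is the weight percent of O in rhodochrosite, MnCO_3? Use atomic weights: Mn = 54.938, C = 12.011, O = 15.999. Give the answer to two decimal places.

41.76 weight percent

M(MnCO_3) = 114.946 g/mol.
O contributes 3 × 15.999 = 47.997 g per mole.
47.997/114.946 = 0.4176 → 41.76%.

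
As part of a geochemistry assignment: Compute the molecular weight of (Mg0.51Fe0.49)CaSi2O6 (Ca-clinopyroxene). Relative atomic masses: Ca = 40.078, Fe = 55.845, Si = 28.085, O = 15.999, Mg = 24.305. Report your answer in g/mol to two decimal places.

The formula mass is the sum 0.51·24.305 + 0.49·55.845 + 1·40.078 + 2·28.085 + 6·15.999.

232.00 g/mol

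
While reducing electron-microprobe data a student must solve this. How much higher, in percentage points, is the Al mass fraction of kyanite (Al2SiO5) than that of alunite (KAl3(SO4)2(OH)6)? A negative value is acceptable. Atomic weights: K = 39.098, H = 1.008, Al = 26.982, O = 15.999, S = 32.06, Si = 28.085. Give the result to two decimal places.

13.76 percentage points

First mineral: 53.964 g Al in 162.044 g formula = 33.30 wt% Al.
Second mineral: 80.946 g Al in 414.198 g formula = 19.54 wt% Al.
33.30% − 19.54% gives a difference of 13.76 percentage points.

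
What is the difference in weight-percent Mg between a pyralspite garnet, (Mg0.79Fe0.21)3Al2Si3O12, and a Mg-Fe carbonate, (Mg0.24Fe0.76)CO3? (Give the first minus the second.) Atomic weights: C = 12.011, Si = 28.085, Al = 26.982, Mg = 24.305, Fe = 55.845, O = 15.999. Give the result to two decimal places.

Mg in (Mg0.79Fe0.21)3Al2Si3O12: molar mass 422.992 g/mol; 2.37×24.305 = 57.603 g → 13.62 wt%.
Mg in (Mg0.24Fe0.76)CO3: molar mass 108.283 g/mol; 0.24×24.305 = 5.833 g → 5.39 wt%.
Difference = 13.62 − 5.39 = 8.23 percentage points.

8.23 percentage points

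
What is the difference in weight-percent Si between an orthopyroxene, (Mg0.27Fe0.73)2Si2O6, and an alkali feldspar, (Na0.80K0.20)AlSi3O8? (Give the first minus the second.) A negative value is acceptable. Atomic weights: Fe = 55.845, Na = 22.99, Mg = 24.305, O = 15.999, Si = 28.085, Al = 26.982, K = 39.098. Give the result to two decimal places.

First mineral: 56.170 g Si in 246.822 g formula = 22.76 wt% Si.
Second mineral: 84.255 g Si in 265.441 g formula = 31.74 wt% Si.
22.76% − 31.74% gives a difference of -8.98 percentage points.

-8.98 percentage points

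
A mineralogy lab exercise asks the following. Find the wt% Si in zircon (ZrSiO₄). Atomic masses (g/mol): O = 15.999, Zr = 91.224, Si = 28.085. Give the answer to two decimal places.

Formula mass = 1*91.224 + 1*28.085 + 4*15.999 = 183.305 g/mol, of which 28.085 g is Si.
So Si makes up 28.085/183.305 = 0.1532 of the mass, i.e. 15.32%.

15.32 weight percent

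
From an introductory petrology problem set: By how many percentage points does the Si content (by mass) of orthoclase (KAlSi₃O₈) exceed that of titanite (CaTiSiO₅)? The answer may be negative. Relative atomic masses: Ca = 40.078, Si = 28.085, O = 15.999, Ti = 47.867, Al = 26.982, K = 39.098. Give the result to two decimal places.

15.94 percentage points

First mineral: 84.255 g Si in 278.327 g formula = 30.27 wt% Si.
Second mineral: 28.085 g Si in 196.025 g formula = 14.33 wt% Si.
30.27% − 14.33% gives a difference of 15.94 percentage points.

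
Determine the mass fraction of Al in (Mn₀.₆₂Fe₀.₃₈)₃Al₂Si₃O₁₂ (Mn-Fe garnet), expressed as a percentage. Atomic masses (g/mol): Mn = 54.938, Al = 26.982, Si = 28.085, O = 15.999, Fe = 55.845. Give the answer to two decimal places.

10.88 mass %

Molar mass of (Mn₀.₆₂Fe₀.₃₈)₃Al₂Si₃O₁₂: 1.86×54.938 + 1.14×55.845 + 2×26.982 + 3×28.085 + 12×15.999 = 496.055 g/mol.
Mass of Al per formula unit: 2 × 26.982 = 53.964 g.
Weight fraction Al = 53.964 / 496.055 = 0.1088.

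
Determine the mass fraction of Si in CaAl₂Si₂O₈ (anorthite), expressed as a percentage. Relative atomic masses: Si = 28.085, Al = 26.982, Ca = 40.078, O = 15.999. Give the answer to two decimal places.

Formula mass = 1*40.078 + 2*26.982 + 2*28.085 + 8*15.999 = 278.204 g/mol, of which 56.170 g is Si.
So Si makes up 56.170/278.204 = 0.2019 of the mass, i.e. 20.19%.

20.19 mass %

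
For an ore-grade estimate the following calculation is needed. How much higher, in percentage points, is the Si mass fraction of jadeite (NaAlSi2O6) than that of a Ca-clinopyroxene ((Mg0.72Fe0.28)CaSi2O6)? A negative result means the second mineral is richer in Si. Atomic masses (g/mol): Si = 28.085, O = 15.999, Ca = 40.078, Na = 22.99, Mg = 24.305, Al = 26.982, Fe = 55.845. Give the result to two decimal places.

2.87 percentage points

Si in NaAlSi2O6: molar mass 202.136 g/mol; 2×28.085 = 56.170 g → 27.79 wt%.
Si in (Mg0.72Fe0.28)CaSi2O6: molar mass 225.378 g/mol; 2×28.085 = 56.170 g → 24.92 wt%.
Difference = 27.79 − 24.92 = 2.87 percentage points.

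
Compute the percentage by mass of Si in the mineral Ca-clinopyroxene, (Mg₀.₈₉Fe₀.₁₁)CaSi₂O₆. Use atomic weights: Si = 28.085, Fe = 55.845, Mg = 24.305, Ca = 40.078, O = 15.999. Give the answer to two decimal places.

Molar mass of (Mg₀.₈₉Fe₀.₁₁)CaSi₂O₆: 0.89·24.305 + 0.11·55.845 + 1·40.078 + 2·28.085 + 6·15.999 = 220.016 g/mol.
Mass of Si per formula unit: 2 × 28.085 = 56.170 g.
Weight fraction Si = 56.170 / 220.016 = 0.2553.

25.53 weight percent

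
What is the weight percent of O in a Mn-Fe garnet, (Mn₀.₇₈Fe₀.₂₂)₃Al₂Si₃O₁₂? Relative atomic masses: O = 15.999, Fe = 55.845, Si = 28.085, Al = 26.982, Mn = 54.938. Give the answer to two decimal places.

Formula mass = 2.34*54.938 + 0.66*55.845 + 2*26.982 + 3*28.085 + 12*15.999 = 495.620 g/mol, of which 191.988 g is O.
So O makes up 191.988/495.620 = 0.3874 of the mass, i.e. 38.74%.

38.74 wt%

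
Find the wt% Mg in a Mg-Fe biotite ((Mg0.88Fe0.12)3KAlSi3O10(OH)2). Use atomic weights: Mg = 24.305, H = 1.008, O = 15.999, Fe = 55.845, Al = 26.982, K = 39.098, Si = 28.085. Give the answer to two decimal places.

Molar mass of (Mg0.88Fe0.12)3KAlSi3O10(OH)2: 2.64·24.305 + 0.36·55.845 + 1·39.098 + 1·26.982 + 3·28.085 + 12·15.999 + 2·1.008 = 428.608 g/mol.
Mass of Mg per formula unit: 2.64 × 24.305 = 64.165 g.
Weight fraction Mg = 64.165 / 428.608 = 0.1497.

14.97 mass %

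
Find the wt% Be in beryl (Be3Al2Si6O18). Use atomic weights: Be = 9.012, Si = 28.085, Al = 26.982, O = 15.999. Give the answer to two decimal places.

5.03 mass %

M(Be3Al2Si6O18) = 537.492 g/mol.
Be contributes 3 × 9.012 = 27.036 g per mole.
27.036/537.492 = 0.0503 → 5.03%.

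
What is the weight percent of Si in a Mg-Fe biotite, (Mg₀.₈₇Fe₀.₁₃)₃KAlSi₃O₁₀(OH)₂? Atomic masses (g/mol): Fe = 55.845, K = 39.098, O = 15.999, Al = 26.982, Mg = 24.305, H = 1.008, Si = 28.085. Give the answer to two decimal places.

Formula mass = 2.61*24.305 + 0.39*55.845 + 1*39.098 + 1*26.982 + 3*28.085 + 12*15.999 + 2*1.008 = 429.555 g/mol, of which 84.255 g is Si.
So Si makes up 84.255/429.555 = 0.1961 of the mass, i.e. 19.61%.

19.61 mass %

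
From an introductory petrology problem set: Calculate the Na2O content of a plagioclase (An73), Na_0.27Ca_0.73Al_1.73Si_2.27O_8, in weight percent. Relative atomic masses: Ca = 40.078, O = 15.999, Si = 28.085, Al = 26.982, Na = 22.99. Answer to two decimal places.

3.05 wt%

Molar mass of Na_0.27Ca_0.73Al_1.73Si_2.27O_8 = 0.27·22.99 + 0.73·40.078 + 1.73·26.982 + 2.27·28.085 + 8·15.999 = 273.888 g/mol.
Each formula unit contains 0.27 Na, equivalent to 0.27/2 = 0.1350 mol Na2O.
M(Na2O) = 2×22.99 + 1×15.999 = 61.979 g/mol.
Mass of Na2O per formula unit = 0.1350 × 61.979 = 8.367 g.
Na2O wt% = 8.367 / 273.888 × 100 = 3.05%.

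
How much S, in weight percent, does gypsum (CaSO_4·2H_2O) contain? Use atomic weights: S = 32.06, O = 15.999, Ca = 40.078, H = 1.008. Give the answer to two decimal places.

M(CaSO_4·2H_2O) = 172.164 g/mol.
S contributes 1 × 32.06 = 32.060 g per mole.
32.060/172.164 = 0.1862 → 18.62%.

18.62 weight percent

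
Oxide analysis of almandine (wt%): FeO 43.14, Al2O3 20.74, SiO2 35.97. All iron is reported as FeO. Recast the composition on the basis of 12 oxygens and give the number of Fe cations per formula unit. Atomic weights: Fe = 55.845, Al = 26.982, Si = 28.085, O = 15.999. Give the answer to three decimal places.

2.992 Fe apfu

FeO: 43.14/71.844 = 0.60047 mol → 0.60047 mol Fe, 0.60047 mol O.
Al2O3: 20.74/101.961 = 0.20341 mol → 0.40682 mol Al, 0.61023 mol O.
SiO2: 35.97/60.083 = 0.59867 mol → 0.59867 mol Si, 1.19734 mol O.
Total oxygen = 2.40804 mol. Normalization factor = 12/2.40804 = 4.98331.
Fe per 12 O = 0.60047 × 4.98331 = 2.992.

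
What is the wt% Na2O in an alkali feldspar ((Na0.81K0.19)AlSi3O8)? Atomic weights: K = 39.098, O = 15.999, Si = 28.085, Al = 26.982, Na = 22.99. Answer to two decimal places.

Molar mass of (Na0.81K0.19)AlSi3O8 = 0.81·22.99 + 0.19·39.098 + 1·26.982 + 3·28.085 + 8·15.999 = 265.280 g/mol.
Each formula unit contains 0.81 Na, equivalent to 0.81/2 = 0.4050 mol Na2O.
M(Na2O) = 2×22.99 + 1×15.999 = 61.979 g/mol.
Mass of Na2O per formula unit = 0.4050 × 61.979 = 25.101 g.
Na2O wt% = 25.101 / 265.280 × 100 = 9.46%.

9.46 wt%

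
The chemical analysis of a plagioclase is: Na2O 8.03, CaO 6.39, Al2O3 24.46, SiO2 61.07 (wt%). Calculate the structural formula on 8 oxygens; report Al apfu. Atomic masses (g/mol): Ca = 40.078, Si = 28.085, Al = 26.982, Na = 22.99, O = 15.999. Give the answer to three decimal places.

Na2O: 8.03/61.979 = 0.12956 mol → 0.25912 mol Na, 0.12956 mol O.
CaO: 6.39/56.077 = 0.11395 mol → 0.11395 mol Ca, 0.11395 mol O.
Al2O3: 24.46/101.961 = 0.23990 mol → 0.47980 mol Al, 0.71970 mol O.
SiO2: 61.07/60.083 = 1.01643 mol → 1.01643 mol Si, 2.03286 mol O.
Total oxygen = 2.99607 mol. Normalization factor = 8/2.99607 = 2.67016.
Al per 8 O = 0.47980 × 2.67016 = 1.281.

1.281 Al apfu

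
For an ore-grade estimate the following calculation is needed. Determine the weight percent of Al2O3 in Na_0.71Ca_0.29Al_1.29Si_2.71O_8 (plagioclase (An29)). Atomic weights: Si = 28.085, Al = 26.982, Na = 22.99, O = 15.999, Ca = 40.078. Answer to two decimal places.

Formula mass = 266.855 g/mol.
1.29 Al → 0.6450 mol Al2O3 per formula unit; M(Al2O3) = 101.961, so Al2O3 mass = 65.765 g.
65.765/266.855 × 100 = 24.64 wt%.

24.64 wt%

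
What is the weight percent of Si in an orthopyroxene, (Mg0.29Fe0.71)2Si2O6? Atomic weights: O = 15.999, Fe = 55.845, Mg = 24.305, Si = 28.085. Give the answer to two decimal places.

Molar mass of (Mg0.29Fe0.71)2Si2O6: 0.58·24.305 + 1.42·55.845 + 2·28.085 + 6·15.999 = 245.561 g/mol.
Mass of Si per formula unit: 2 × 28.085 = 56.170 g.
Weight fraction Si = 56.170 / 245.561 = 0.2287.

22.87 wt%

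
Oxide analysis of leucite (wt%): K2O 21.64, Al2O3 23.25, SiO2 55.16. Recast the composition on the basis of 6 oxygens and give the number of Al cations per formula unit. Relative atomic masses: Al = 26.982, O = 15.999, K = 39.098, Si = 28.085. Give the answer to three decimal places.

K2O (M=94.195): mol = 0.22974; K = 0.45948, O = 0.22974.
Al2O3 (M=101.961): mol = 0.22803; Al = 0.45606, O = 0.68409.
SiO2 (M=60.083): mol = 0.91806; Si = 0.91806, O = 1.83612.
ΣO = 2.74995; factor = 6/ΣO = 2.18186.
Al apfu = 0.45606 × 2.18186 = 0.995.

0.995 Al apfu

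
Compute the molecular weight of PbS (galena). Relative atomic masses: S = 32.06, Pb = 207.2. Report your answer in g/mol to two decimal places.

239.26 g/mol

Pb: 1 × 207.2 = 207.2000
S: 1 × 32.06 = 32.0600
Summing the contributions gives the formula mass.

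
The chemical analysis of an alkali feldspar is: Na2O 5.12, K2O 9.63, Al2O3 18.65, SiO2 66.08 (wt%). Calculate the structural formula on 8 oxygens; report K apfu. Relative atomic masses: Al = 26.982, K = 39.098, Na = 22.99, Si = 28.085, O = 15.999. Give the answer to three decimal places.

5.12 wt% Na2O ÷ 61.979 g/mol = 0.08261 mol, giving 0.16522 Na and 0.08261 O.
9.63 wt% K2O ÷ 94.195 g/mol = 0.10223 mol, giving 0.20446 K and 0.10223 O.
18.65 wt% Al2O3 ÷ 101.961 g/mol = 0.18291 mol, giving 0.36582 Al and 0.54873 O.
66.08 wt% SiO2 ÷ 60.083 g/mol = 1.09981 mol, giving 1.09981 Si and 2.19962 O.
Oxygen sums to 2.93319; scaling by 8/2.93319 = 2.72741 puts the formula on 8 O.
K: 0.20446 × 2.72741 = 0.558 atoms per formula unit.

0.558 K apfu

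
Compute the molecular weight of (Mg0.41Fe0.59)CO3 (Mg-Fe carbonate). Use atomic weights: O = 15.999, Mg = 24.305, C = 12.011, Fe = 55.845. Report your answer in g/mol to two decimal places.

102.92 g/mol

The formula mass is the sum 0.41(24.305) + 0.59(55.845) + 1(12.011) + 3(15.999).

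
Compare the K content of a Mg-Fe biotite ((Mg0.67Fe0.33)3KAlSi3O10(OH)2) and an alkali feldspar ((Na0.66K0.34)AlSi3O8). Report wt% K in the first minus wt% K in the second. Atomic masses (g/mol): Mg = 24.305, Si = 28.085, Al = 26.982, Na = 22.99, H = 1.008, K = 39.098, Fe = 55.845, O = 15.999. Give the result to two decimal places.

3.75 percentage points

K in (Mg0.67Fe0.33)3KAlSi3O10(OH)2: molar mass 448.479 g/mol; 1×39.098 = 39.098 g → 8.72 wt%.
K in (Na0.66K0.34)AlSi3O8: molar mass 267.696 g/mol; 0.34×39.098 = 13.293 g → 4.97 wt%.
Difference = 8.72 − 4.97 = 3.75 percentage points.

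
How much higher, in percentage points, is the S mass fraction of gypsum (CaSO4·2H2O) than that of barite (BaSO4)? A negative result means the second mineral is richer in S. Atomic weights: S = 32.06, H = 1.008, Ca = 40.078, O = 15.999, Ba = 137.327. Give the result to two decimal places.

4.88 percentage points

First mineral: 32.060 g S in 172.164 g formula = 18.62 wt% S.
Second mineral: 32.060 g S in 233.383 g formula = 13.74 wt% S.
18.62% − 13.74% gives a difference of 4.88 percentage points.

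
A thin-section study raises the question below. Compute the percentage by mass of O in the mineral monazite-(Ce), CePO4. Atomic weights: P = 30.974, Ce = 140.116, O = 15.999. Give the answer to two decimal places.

M(CePO4) = 235.086 g/mol.
O contributes 4 × 15.999 = 63.996 g per mole.
63.996/235.086 = 0.2722 → 27.22%.

27.22 wt%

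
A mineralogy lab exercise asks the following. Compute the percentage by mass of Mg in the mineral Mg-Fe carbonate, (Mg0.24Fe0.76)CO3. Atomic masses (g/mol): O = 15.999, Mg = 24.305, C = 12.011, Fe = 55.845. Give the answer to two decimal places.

Formula mass = 0.24·24.305 + 0.76·55.845 + 1·12.011 + 3·15.999 = 108.283 g/mol, of which 5.833 g is Mg.
So Mg makes up 5.833/108.283 = 0.0539 of the mass, i.e. 5.39%.

5.39 mass %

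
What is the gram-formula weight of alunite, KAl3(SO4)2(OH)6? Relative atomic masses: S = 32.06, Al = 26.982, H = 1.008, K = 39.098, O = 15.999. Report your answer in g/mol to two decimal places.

414.20 g/mol

M = 1·39.098 + 3·26.982 + 2·32.06 + 14·15.999 + 6·1.008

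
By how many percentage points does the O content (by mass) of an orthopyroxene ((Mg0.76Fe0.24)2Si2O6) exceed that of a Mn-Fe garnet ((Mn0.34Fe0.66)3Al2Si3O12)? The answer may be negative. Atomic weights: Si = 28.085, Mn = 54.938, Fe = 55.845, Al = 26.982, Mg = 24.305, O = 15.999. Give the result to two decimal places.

5.82 percentage points

O in (Mg0.76Fe0.24)2Si2O6: molar mass 215.913 g/mol; 6×15.999 = 95.994 g → 44.46 wt%.
O in (Mn0.34Fe0.66)3Al2Si3O12: molar mass 496.817 g/mol; 12×15.999 = 191.988 g → 38.64 wt%.
Difference = 44.46 − 38.64 = 5.82 percentage points.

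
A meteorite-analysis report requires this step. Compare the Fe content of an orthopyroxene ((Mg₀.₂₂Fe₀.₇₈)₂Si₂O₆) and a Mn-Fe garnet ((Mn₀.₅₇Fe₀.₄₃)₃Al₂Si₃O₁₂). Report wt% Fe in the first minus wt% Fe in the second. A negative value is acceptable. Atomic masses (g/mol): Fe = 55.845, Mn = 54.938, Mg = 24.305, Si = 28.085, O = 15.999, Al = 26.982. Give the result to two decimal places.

Fe in (Mg₀.₂₂Fe₀.₇₈)₂Si₂O₆: molar mass 249.976 g/mol; 1.56×55.845 = 87.118 g → 34.85 wt%.
Fe in (Mn₀.₅₇Fe₀.₄₃)₃Al₂Si₃O₁₂: molar mass 496.191 g/mol; 1.29×55.845 = 72.040 g → 14.52 wt%.
Difference = 34.85 − 14.52 = 20.33 percentage points.

20.33 percentage points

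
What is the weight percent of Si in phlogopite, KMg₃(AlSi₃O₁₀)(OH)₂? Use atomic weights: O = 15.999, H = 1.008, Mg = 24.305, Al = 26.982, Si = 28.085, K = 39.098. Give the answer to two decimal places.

20.19 wt%

Molar mass of KMg₃(AlSi₃O₁₀)(OH)₂: 1·39.098 + 3·24.305 + 1·26.982 + 3·28.085 + 12·15.999 + 2·1.008 = 417.254 g/mol.
Mass of Si per formula unit: 3 × 28.085 = 84.255 g.
Weight fraction Si = 84.255 / 417.254 = 0.2019.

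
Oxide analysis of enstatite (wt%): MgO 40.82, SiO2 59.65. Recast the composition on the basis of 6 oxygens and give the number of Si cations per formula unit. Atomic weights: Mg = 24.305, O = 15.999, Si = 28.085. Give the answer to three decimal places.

1.987 Si apfu

MgO: 40.82/40.304 = 1.01280 mol → 1.01280 mol Mg, 1.01280 mol O.
SiO2: 59.65/60.083 = 0.99279 mol → 0.99279 mol Si, 1.98558 mol O.
Total oxygen = 2.99838 mol. Normalization factor = 6/2.99838 = 2.00108.
Si per 6 O = 0.99279 × 2.00108 = 1.987.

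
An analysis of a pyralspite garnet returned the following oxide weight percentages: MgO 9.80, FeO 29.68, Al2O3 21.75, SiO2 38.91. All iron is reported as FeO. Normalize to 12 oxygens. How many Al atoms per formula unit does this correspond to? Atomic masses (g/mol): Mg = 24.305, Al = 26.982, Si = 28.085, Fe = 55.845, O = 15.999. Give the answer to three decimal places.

1.976 Al apfu

MgO (M=40.304): mol = 0.24315; Mg = 0.24315, O = 0.24315.
FeO (M=71.844): mol = 0.41312; Fe = 0.41312, O = 0.41312.
Al2O3 (M=101.961): mol = 0.21332; Al = 0.42664, O = 0.63996.
SiO2 (M=60.083): mol = 0.64760; Si = 0.64760, O = 1.29520.
ΣO = 2.59143; factor = 12/ΣO = 4.63065.
Al apfu = 0.42664 × 4.63065 = 1.976.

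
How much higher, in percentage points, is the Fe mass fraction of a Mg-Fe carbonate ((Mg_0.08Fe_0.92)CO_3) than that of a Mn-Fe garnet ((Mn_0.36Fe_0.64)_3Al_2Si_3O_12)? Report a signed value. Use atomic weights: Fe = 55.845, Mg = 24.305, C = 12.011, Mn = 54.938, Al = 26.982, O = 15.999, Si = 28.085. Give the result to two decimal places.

23.75 percentage points

M((Mg_0.08Fe_0.92)CO_3) = 113.330 g/mol, so wt% Fe = 51.377/113.330 × 100 = 45.33%.
M((Mn_0.36Fe_0.64)_3Al_2Si_3O_12) = 496.762 g/mol, so wt% Fe = 107.222/496.762 × 100 = 21.58%.
45.33 − 21.58 = 23.75 pp.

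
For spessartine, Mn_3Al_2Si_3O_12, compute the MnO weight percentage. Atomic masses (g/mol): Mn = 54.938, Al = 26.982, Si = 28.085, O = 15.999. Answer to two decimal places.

42.99 wt%

Formula mass = 495.021 g/mol.
3 Mn → 3.0000 mol MnO per formula unit; M(MnO) = 70.937, so MnO mass = 212.811 g.
212.811/495.021 × 100 = 42.99 wt%.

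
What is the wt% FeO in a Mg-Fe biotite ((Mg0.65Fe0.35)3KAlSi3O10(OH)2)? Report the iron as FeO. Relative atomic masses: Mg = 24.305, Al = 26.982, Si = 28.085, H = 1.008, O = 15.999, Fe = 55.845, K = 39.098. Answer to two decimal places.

M((Mg0.65Fe0.35)3KAlSi3O10(OH)2) = 450.371 g/mol; M(FeO) = 71.844 g/mol.
Moles FeO per formula unit = 1.05 Fe ÷ 1 = 1.0500.
FeO fraction = (1.0500 × 71.844) / 450.371 = 75.436/450.371 = 0.1675.

16.75 wt%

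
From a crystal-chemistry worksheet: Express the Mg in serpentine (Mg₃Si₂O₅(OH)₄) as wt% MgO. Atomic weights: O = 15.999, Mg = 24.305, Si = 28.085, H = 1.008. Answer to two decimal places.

Molar mass of Mg₃Si₂O₅(OH)₄ = 3·24.305 + 2·28.085 + 9·15.999 + 4·1.008 = 277.108 g/mol.
Each formula unit contains 3 Mg, equivalent to 3/1 = 3.0000 mol MgO.
M(MgO) = 1×24.305 + 1×15.999 = 40.304 g/mol.
Mass of MgO per formula unit = 3.0000 × 40.304 = 120.912 g.
MgO wt% = 120.912 / 277.108 × 100 = 43.63%.

43.63 wt%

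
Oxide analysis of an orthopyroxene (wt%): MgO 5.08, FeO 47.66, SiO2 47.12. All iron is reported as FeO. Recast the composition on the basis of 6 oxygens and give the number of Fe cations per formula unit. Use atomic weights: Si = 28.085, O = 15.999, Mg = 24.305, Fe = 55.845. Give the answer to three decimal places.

MgO: 5.08/40.304 = 0.12604 mol → 0.12604 mol Mg, 0.12604 mol O.
FeO: 47.66/71.844 = 0.66338 mol → 0.66338 mol Fe, 0.66338 mol O.
SiO2: 47.12/60.083 = 0.78425 mol → 0.78425 mol Si, 1.56850 mol O.
Total oxygen = 2.35792 mol. Normalization factor = 6/2.35792 = 2.54462.
Fe per 6 O = 0.66338 × 2.54462 = 1.688.

1.688 Fe apfu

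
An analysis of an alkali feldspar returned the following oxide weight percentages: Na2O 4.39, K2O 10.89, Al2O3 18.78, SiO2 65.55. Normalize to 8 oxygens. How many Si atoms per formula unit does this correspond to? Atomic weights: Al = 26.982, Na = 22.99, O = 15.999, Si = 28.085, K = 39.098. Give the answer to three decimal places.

4.39 wt% Na2O ÷ 61.979 g/mol = 0.07083 mol, giving 0.14166 Na and 0.07083 O.
10.89 wt% K2O ÷ 94.195 g/mol = 0.11561 mol, giving 0.23122 K and 0.11561 O.
18.78 wt% Al2O3 ÷ 101.961 g/mol = 0.18419 mol, giving 0.36838 Al and 0.55257 O.
65.55 wt% SiO2 ÷ 60.083 g/mol = 1.09099 mol, giving 1.09099 Si and 2.18198 O.
Oxygen sums to 2.92099; scaling by 8/2.92099 = 2.73880 puts the formula on 8 O.
Si: 1.09099 × 2.73880 = 2.988 atoms per formula unit.

2.988 Si apfu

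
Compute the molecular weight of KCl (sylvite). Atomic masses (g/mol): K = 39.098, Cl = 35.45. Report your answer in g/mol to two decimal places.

The formula mass is the sum 1·39.098 + 1·35.45.

74.55 g/mol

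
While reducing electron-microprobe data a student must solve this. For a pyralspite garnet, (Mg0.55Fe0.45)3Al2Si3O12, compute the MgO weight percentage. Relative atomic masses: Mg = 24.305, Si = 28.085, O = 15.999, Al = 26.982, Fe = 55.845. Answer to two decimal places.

Formula mass = 445.701 g/mol.
1.65 Mg → 1.6500 mol MgO per formula unit; M(MgO) = 40.304, so MgO mass = 66.502 g.
66.502/445.701 × 100 = 14.92 wt%.

14.92 wt%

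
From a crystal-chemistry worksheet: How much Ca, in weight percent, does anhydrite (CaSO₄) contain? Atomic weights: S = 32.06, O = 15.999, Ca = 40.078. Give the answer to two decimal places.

29.44 weight percent

Molar mass of CaSO₄: 1*40.078 + 1*32.06 + 4*15.999 = 136.134 g/mol.
Mass of Ca per formula unit: 1 × 40.078 = 40.078 g.
Weight fraction Ca = 40.078 / 136.134 = 0.2944.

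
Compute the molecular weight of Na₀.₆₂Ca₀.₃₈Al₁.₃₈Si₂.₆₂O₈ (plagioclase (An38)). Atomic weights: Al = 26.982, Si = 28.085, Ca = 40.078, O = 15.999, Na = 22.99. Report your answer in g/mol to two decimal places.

268.29 g/mol

The formula mass is the sum 0.62(22.99) + 0.38(40.078) + 1.38(26.982) + 2.62(28.085) + 8(15.999).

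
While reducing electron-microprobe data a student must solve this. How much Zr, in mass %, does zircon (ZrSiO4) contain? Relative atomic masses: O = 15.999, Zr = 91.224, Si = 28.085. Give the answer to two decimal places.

Molar mass of ZrSiO4: 1·91.224 + 1·28.085 + 4·15.999 = 183.305 g/mol.
Mass of Zr per formula unit: 1 × 91.224 = 91.224 g.
Weight fraction Zr = 91.224 / 183.305 = 0.4977.

49.77 mass %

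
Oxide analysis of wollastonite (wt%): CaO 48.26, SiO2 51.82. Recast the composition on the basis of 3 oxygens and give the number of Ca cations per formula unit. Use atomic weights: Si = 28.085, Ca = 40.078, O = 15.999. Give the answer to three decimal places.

0.999 Ca apfu

CaO: 48.26/56.077 = 0.86060 mol → 0.86060 mol Ca, 0.86060 mol O.
SiO2: 51.82/60.083 = 0.86247 mol → 0.86247 mol Si, 1.72494 mol O.
Total oxygen = 2.58554 mol. Normalization factor = 3/2.58554 = 1.16030.
Ca per 3 O = 0.86060 × 1.16030 = 0.999.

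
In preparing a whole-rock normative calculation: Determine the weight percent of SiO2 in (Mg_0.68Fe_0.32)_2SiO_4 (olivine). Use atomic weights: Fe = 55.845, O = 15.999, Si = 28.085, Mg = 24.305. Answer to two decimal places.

37.35 wt%

M((Mg_0.68Fe_0.32)_2SiO_4) = 160.877 g/mol; M(SiO2) = 60.083 g/mol.
Moles SiO2 per formula unit = 1 Si ÷ 1 = 1.0000.
SiO2 fraction = (1.0000 × 60.083) / 160.877 = 60.083/160.877 = 0.3735.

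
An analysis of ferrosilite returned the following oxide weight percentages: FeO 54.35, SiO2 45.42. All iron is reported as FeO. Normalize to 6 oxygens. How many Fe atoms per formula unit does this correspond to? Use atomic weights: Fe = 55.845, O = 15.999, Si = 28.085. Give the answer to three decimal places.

FeO: 54.35/71.844 = 0.75650 mol → 0.75650 mol Fe, 0.75650 mol O.
SiO2: 45.42/60.083 = 0.75595 mol → 0.75595 mol Si, 1.51190 mol O.
Total oxygen = 2.26840 mol. Normalization factor = 6/2.26840 = 2.64504.
Fe per 6 O = 0.75650 × 2.64504 = 2.001.

2.001 Fe apfu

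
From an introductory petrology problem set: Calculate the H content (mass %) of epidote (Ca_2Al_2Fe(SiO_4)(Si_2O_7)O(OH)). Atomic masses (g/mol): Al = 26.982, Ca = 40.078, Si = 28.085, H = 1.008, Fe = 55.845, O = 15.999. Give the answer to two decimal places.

0.21 mass %

M(Ca_2Al_2Fe(SiO_4)(Si_2O_7)O(OH)) = 483.215 g/mol.
H contributes 1 × 1.008 = 1.008 g per mole.
1.008/483.215 = 0.0021 → 0.21%.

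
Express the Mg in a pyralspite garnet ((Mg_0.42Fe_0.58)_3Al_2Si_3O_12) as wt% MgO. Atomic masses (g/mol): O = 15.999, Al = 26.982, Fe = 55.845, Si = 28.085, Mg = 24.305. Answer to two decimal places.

Formula mass = 458.002 g/mol.
1.26 Mg → 1.2600 mol MgO per formula unit; M(MgO) = 40.304, so MgO mass = 50.783 g.
50.783/458.002 × 100 = 11.09 wt%.

11.09 wt%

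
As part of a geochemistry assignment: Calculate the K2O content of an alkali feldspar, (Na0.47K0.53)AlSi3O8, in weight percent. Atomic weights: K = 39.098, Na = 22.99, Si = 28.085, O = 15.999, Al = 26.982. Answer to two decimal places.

9.22 wt%

Formula mass = 270.756 g/mol.
0.53 K → 0.2650 mol K2O per formula unit; M(K2O) = 94.195, so K2O mass = 24.962 g.
24.962/270.756 × 100 = 9.22 wt%.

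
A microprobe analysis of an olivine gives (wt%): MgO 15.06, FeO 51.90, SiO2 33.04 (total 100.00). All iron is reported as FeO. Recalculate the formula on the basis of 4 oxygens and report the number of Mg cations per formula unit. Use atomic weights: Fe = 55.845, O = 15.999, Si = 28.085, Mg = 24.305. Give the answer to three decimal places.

15.06 wt% MgO ÷ 40.304 g/mol = 0.37366 mol, giving 0.37366 Mg and 0.37366 O.
51.90 wt% FeO ÷ 71.844 g/mol = 0.72240 mol, giving 0.72240 Fe and 0.72240 O.
33.04 wt% SiO2 ÷ 60.083 g/mol = 0.54991 mol, giving 0.54991 Si and 1.09982 O.
Oxygen sums to 2.19588; scaling by 4/2.19588 = 1.82159 puts the formula on 4 O.
Mg: 0.37366 × 1.82159 = 0.681 atoms per formula unit.

0.681 Mg apfu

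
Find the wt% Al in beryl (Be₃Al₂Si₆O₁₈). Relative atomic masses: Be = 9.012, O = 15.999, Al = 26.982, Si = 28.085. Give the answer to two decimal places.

10.04 mass %

Formula mass = 3·9.012 + 2·26.982 + 6·28.085 + 18·15.999 = 537.492 g/mol, of which 53.964 g is Al.
So Al makes up 53.964/537.492 = 0.1004 of the mass, i.e. 10.04%.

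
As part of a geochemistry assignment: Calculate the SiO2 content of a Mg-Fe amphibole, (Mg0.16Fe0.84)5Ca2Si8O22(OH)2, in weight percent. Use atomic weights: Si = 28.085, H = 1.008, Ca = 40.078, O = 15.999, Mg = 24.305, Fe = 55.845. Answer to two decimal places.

Molar mass of (Mg0.16Fe0.84)5Ca2Si8O22(OH)2 = 0.80·24.305 + 4.20·55.845 + 2·40.078 + 8·28.085 + 24·15.999 + 2·1.008 = 944.821 g/mol.
Each formula unit contains 8 Si, equivalent to 8/1 = 8.0000 mol SiO2.
M(SiO2) = 1×28.085 + 2×15.999 = 60.083 g/mol.
Mass of SiO2 per formula unit = 8.0000 × 60.083 = 480.664 g.
SiO2 wt% = 480.664 / 944.821 × 100 = 50.87%.

50.87 wt%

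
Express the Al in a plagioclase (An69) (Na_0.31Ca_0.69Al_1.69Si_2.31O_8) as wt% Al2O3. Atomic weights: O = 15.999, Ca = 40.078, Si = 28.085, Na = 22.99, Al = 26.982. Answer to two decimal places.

31.53 wt%

Molar mass of Na_0.31Ca_0.69Al_1.69Si_2.31O_8 = 0.31*22.99 + 0.69*40.078 + 1.69*26.982 + 2.31*28.085 + 8*15.999 = 273.249 g/mol.
Each formula unit contains 1.69 Al, equivalent to 1.69/2 = 0.8450 mol Al2O3.
M(Al2O3) = 2×26.982 + 3×15.999 = 101.961 g/mol.
Mass of Al2O3 per formula unit = 0.8450 × 101.961 = 86.157 g.
Al2O3 wt% = 86.157 / 273.249 × 100 = 31.53%.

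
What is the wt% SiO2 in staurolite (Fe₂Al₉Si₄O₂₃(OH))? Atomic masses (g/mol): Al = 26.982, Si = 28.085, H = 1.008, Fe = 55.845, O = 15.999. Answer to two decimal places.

M(Fe₂Al₉Si₄O₂₃(OH)) = 851.852 g/mol; M(SiO2) = 60.083 g/mol.
Moles SiO2 per formula unit = 4 Si ÷ 1 = 4.0000.
SiO2 fraction = (4.0000 × 60.083) / 851.852 = 240.332/851.852 = 0.2821.

28.21 wt%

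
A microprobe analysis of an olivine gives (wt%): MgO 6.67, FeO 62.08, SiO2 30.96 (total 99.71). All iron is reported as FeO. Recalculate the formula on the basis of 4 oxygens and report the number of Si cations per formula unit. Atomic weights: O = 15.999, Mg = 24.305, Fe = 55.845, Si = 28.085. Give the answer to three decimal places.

6.67 wt% MgO ÷ 40.304 g/mol = 0.16549 mol, giving 0.16549 Mg and 0.16549 O.
62.08 wt% FeO ÷ 71.844 g/mol = 0.86409 mol, giving 0.86409 Fe and 0.86409 O.
30.96 wt% SiO2 ÷ 60.083 g/mol = 0.51529 mol, giving 0.51529 Si and 1.03058 O.
Oxygen sums to 2.06016; scaling by 4/2.06016 = 1.94160 puts the formula on 4 O.
Si: 0.51529 × 1.94160 = 1.000 atoms per formula unit.

1.000 Si apfu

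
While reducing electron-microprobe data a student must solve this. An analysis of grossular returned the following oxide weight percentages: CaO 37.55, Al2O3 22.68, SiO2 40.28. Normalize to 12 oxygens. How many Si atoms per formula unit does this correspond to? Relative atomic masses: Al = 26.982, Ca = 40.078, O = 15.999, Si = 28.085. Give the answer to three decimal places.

3.004 Si apfu

37.55 wt% CaO ÷ 56.077 g/mol = 0.66961 mol, giving 0.66961 Ca and 0.66961 O.
22.68 wt% Al2O3 ÷ 101.961 g/mol = 0.22244 mol, giving 0.44488 Al and 0.66732 O.
40.28 wt% SiO2 ÷ 60.083 g/mol = 0.67041 mol, giving 0.67041 Si and 1.34082 O.
Oxygen sums to 2.67775; scaling by 12/2.67775 = 4.48137 puts the formula on 12 O.
Si: 0.67041 × 4.48137 = 3.004 atoms per formula unit.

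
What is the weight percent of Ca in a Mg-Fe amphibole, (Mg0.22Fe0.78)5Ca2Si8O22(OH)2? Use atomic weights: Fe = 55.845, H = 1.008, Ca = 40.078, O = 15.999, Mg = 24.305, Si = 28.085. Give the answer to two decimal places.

M((Mg0.22Fe0.78)5Ca2Si8O22(OH)2) = 935.359 g/mol.
Ca contributes 2 × 40.078 = 80.156 g per mole.
80.156/935.359 = 0.0857 → 8.57%.

8.57 wt%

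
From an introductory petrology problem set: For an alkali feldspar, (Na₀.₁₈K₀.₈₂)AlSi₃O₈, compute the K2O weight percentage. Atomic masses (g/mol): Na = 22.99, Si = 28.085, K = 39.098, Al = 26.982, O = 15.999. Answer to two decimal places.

14.02 wt%

M((Na₀.₁₈K₀.₈₂)AlSi₃O₈) = 275.428 g/mol; M(K2O) = 94.195 g/mol.
Moles K2O per formula unit = 0.82 K ÷ 2 = 0.4100.
K2O fraction = (0.4100 × 94.195) / 275.428 = 38.620/275.428 = 0.1402.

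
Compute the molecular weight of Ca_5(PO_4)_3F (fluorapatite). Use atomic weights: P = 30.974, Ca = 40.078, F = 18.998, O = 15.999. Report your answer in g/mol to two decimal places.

504.30 g/mol

The formula mass is the sum 5(40.078) + 3(30.974) + 12(15.999) + 1(18.998).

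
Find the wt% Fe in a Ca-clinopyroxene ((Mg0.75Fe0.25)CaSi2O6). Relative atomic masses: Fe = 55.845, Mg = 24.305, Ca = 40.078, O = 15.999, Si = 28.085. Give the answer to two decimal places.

6.22 mass %

M((Mg0.75Fe0.25)CaSi2O6) = 224.432 g/mol.
Fe contributes 0.25 × 55.845 = 13.961 g per mole.
13.961/224.432 = 0.0622 → 6.22%.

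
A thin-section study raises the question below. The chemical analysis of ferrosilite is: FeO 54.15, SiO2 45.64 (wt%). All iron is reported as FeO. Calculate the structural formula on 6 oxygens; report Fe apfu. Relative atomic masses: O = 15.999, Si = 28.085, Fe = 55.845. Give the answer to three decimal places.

54.15 wt% FeO ÷ 71.844 g/mol = 0.75372 mol, giving 0.75372 Fe and 0.75372 O.
45.64 wt% SiO2 ÷ 60.083 g/mol = 0.75962 mol, giving 0.75962 Si and 1.51924 O.
Oxygen sums to 2.27296; scaling by 6/2.27296 = 2.63973 puts the formula on 6 O.
Fe: 0.75372 × 2.63973 = 1.990 atoms per formula unit.

1.990 Fe apfu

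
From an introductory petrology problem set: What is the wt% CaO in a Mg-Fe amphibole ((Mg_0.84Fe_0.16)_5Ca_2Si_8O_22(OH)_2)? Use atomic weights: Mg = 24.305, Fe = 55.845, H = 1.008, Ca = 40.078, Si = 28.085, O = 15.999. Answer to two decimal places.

Formula mass = 837.585 g/mol.
2 Ca → 2.0000 mol CaO per formula unit; M(CaO) = 56.077, so CaO mass = 112.154 g.
112.154/837.585 × 100 = 13.39 wt%.

13.39 wt%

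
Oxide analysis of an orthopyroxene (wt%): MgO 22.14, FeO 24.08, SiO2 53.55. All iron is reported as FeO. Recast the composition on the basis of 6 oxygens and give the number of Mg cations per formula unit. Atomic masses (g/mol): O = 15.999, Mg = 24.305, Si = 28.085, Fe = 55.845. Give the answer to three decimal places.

1.236 Mg apfu

MgO: 22.14/40.304 = 0.54933 mol → 0.54933 mol Mg, 0.54933 mol O.
FeO: 24.08/71.844 = 0.33517 mol → 0.33517 mol Fe, 0.33517 mol O.
SiO2: 53.55/60.083 = 0.89127 mol → 0.89127 mol Si, 1.78254 mol O.
Total oxygen = 2.66704 mol. Normalization factor = 6/2.66704 = 2.24969.
Mg per 6 O = 0.54933 × 2.24969 = 1.236.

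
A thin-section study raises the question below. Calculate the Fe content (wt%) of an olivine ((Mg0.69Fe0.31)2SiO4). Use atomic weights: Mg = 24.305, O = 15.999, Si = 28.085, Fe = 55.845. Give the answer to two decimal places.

21.61 wt%

M((Mg0.69Fe0.31)2SiO4) = 160.246 g/mol.
Fe contributes 0.62 × 55.845 = 34.624 g per mole.
34.624/160.246 = 0.2161 → 21.61%.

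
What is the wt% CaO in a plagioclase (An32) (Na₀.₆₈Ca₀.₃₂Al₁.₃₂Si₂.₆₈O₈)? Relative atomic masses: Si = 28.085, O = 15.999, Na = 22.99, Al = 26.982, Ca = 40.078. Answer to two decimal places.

Formula mass = 267.334 g/mol.
0.32 Ca → 0.3200 mol CaO per formula unit; M(CaO) = 56.077, so CaO mass = 17.945 g.
17.945/267.334 × 100 = 6.71 wt%.

6.71 wt%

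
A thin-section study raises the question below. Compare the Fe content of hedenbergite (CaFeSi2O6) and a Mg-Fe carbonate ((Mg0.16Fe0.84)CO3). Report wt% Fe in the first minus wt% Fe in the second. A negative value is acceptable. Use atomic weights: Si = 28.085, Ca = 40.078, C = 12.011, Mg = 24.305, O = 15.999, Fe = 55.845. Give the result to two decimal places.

-19.82 percentage points

Fe in CaFeSi2O6: molar mass 248.087 g/mol; 1×55.845 = 55.845 g → 22.51 wt%.
Fe in (Mg0.16Fe0.84)CO3: molar mass 110.807 g/mol; 0.84×55.845 = 46.910 g → 42.33 wt%.
Difference = 22.51 − 42.33 = -19.82 percentage points.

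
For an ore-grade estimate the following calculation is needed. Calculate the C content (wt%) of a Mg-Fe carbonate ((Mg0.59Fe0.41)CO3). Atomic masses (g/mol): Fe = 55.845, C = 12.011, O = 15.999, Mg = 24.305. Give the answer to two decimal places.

12.35 wt%

M((Mg0.59Fe0.41)CO3) = 97.244 g/mol.
C contributes 1 × 12.011 = 12.011 g per mole.
12.011/97.244 = 0.1235 → 12.35%.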